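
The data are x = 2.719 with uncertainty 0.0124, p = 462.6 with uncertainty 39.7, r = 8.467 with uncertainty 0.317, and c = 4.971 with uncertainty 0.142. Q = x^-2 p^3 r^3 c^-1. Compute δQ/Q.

0.282

Products/powers → add relative errors in quadrature, weighted by exponent:
  (-2·δx/x)² = (-2×0.00456)² = 8.32e-05;  (3·δp/p)² = (3×0.0858)² = 0.0663;  (3·δr/r)² = (3×0.0374)² = 0.0126;  (-1·δc/c)² = (-1×0.0286)² = 0.000816
δQ/Q = √(0.0798) = 0.282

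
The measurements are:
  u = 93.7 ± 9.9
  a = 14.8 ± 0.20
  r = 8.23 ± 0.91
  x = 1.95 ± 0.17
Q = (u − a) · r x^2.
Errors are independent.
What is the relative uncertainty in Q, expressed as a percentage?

Let w = u − a = 78.9. δw = √(δu² + δa²) = √(98.0 + 0.0400) = 9.90, so δw/w = 0.126.
Q is then a monomial in w, r, x:
δQ/Q = √((δw/w)² + (1·δr/r)² + (2·δx/x)²) = √(0.0158 + 0.0122 + 0.0304) = 0.242

24.2%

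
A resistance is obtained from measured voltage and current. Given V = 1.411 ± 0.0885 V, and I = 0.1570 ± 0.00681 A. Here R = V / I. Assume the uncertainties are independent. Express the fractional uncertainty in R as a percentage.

Products/powers → add relative errors in quadrature, weighted by exponent:
  (1·δV/V)² = (1×0.0627)² = 0.00393;  (-1·δI/I)² = (-1×0.0434)² = 0.00188
δR/R = √(0.00582) = 0.0763

7.63%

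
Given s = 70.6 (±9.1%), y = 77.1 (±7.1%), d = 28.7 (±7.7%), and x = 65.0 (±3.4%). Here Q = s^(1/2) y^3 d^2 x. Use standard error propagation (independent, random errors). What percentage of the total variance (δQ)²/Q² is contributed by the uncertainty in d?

32.8%

(δQ/Q)² = (½·δs/s)² + (3·δy/y)² + (2·δd/d)² + (1·δx/x)²
  s term: (0.5×0.0910)² = 0.00207
  y term: (3×0.0710)² = 0.0454
  d term: (2×0.0770)² = 0.0237
  x term: (1×0.0340)² = 0.00116
Total = 0.0723. Share from d = 0.0237/0.0723 = 0.328.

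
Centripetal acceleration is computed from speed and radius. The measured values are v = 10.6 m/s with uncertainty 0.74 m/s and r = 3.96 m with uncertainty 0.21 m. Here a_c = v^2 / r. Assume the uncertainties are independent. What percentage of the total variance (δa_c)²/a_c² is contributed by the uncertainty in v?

87.4%

(δa_c/a_c)² = (2·δv/v)² + (-1·δr/r)²
  v term: (2×0.0698)² = 0.0195
  r term: (-1×0.0530)² = 0.00281
Total = 0.0223. Share from v = 0.0195/0.0223 = 0.874.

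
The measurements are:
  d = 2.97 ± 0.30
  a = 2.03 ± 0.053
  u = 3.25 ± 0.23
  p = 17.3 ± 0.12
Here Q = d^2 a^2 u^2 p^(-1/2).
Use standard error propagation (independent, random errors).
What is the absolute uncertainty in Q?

23.3

Since Q is a product/quotient, work with relative uncertainties:
  (2·δd/d)² = (2×0.101)² = 0.0408;  (2·δa/a)² = (2×0.0261)² = 0.00273;  (2·δu/u)² = (2×0.0708)² = 0.0200;  (−½·δp/p)² = (-0.5×0.00694)² = 1.2e-05
δQ/Q = √(0.0636) = 0.252
Q = 92.3, so δQ = 0.252 × 92.3 = 23.3.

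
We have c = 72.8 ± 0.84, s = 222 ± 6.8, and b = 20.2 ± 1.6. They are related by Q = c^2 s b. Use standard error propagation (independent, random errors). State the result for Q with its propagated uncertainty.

For a monomial Q ∝ c^2, s, b, fractional errors add in quadrature:
  (2·δc/c)² = (2×0.0115)² = 0.000533;  (1·δs/s)² = (1×0.0306)² = 0.000938;  (1·δb/b)² = (1×0.0792)² = 0.00627
δQ/Q = √(0.00774) = 0.0880
Q = 2.38e+07, so δQ = 0.0880 × 2.38e+07 = 2.09e+06.

(2.38 ± 0.209) × 10^7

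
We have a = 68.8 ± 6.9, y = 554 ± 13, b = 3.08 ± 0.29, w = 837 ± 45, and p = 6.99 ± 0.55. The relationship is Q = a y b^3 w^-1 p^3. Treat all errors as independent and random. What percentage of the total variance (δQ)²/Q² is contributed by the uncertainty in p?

37.4%

(δQ/Q)² = (1·δa/a)² + (1·δy/y)² + (3·δb/b)² + (-1·δw/w)² + (3·δp/p)²
  a term: (1×0.100)² = 0.0101
  y term: (1×0.0235)² = 0.000551
  b term: (3×0.0942)² = 0.0798
  w term: (-1×0.0538)² = 0.00289
  p term: (3×0.0787)² = 0.0557
Total = 0.149. Share from p = 0.0557/0.149 = 0.374.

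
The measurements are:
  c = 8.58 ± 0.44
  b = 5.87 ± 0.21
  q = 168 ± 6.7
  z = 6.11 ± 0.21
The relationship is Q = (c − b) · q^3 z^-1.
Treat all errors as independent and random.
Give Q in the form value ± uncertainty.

Let u = c − b = 2.71. δu = √(δc² + δb²) = √(0.194 + 0.0441) = 0.488, so δu/u = 0.180.
Q is then a monomial in u, q, z:
δQ/Q = √((δu/u)² + (3·δq/q)² + (-1·δz/z)²) = √(0.0324 + 0.0143 + 0.00118) = 0.219
Q = 2.1e+06, so δQ = 0.219 × 2.1e+06 = 4.6e+05.

(2.10 ± 0.460) × 10^6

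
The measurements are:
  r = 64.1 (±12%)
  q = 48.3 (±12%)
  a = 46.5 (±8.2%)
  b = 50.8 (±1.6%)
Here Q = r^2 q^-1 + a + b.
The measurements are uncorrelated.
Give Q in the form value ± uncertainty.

182 ± 23.2

Let p = r^2·q^-1 = 85.1. δp/p = √((2·δr/r)² + (-1·δq/q)²) = √(0.0576 + 0.0144) = 0.268, so δp = 22.8.
Q = p + a + b: δQ = √(δp² + δa² + δb²) = √(521 + 14.5 + 0.661) = 23.2
Q = 182.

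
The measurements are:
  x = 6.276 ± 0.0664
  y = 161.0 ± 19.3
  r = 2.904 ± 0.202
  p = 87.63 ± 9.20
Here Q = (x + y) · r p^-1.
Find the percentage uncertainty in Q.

17.1%

Let u = x + y = 167.3. δu = √(δx² + δy²) = √(0.00441 + 372) = 19.3, so δu/u = 0.115.
Q is then a monomial in u, r, p:
δQ/Q = √((δu/u)² + (1·δr/r)² + (-1·δp/p)²) = √(0.0133 + 0.00484 + 0.0110) = 0.171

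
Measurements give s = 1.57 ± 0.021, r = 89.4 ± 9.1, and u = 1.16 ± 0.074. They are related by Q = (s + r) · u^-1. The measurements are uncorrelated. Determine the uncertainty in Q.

9.30

Let w = s + r = 91.0. δw = √(δs² + δr²) = √(0.000441 + 82.8) = 9.10, so δw/w = 0.100.
Q is then a monomial in w, u:
δQ/Q = √((δw/w)² + (-1·δu/u)²) = √(0.0100 + 0.00407) = 0.119
Q = 78.4, so δQ = 0.119 × 78.4 = 9.30.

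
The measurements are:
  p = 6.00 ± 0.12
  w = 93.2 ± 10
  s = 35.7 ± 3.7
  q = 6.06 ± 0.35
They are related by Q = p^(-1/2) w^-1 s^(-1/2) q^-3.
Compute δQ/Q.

0.211

Each factor contributes (exponent × relative error)² to (δQ/Q)²:
  (−½·δp/p)² = (-0.5×0.0200)² = 0.000100;  (-1·δw/w)² = (-1×0.107)² = 0.0115;  (−½·δs/s)² = (-0.5×0.104)² = 0.00269;  (-3·δq/q)² = (-3×0.0578)² = 0.0300
δQ/Q = √(0.0443) = 0.211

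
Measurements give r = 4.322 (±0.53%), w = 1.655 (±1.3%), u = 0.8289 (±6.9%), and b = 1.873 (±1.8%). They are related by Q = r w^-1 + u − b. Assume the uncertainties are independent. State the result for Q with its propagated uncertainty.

Let p = r·w^-1 = 2.611. δp/p = √((1·δr/r)² + (-1·δw/w)²) = √(2.81e-05 + 0.000169) = 0.0140, so δp = 0.0367.
Q = p + u − b: δQ = √(δp² + δu² + δb²) = √(0.00134 + 0.00327 + 0.00114) = 0.0758
Q = 1.567.

1.567 ± 0.0758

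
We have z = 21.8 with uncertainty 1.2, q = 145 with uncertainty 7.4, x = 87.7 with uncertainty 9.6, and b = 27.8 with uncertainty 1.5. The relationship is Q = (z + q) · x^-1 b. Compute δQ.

6.88

Let u = z + q = 167. δu = √(δz² + δq²) = √(1.44 + 54.8) = 7.50, so δu/u = 0.0449.
Q is then a monomial in u, x, b:
δQ/Q = √((δu/u)² + (-1·δx/x)² + (1·δb/b)²) = √(0.00202 + 0.0120 + 0.00291) = 0.130
Q = 52.9, so δQ = 0.130 × 52.9 = 6.88.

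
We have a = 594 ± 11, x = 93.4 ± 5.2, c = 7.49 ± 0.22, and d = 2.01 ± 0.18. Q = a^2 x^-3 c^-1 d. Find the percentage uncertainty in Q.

19.5%

Products/powers → add relative errors in quadrature, weighted by exponent:
  (2·δa/a)² = (2×0.0185)² = 0.00137;  (-3·δx/x)² = (-3×0.0557)² = 0.0279;  (-1·δc/c)² = (-1×0.0294)² = 0.000863;  (1·δd/d)² = (1×0.0896)² = 0.00802
δQ/Q = √(0.0382) = 0.195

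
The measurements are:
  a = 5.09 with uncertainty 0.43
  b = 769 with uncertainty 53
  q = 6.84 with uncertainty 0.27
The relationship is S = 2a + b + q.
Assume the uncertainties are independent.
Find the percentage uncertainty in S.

S is a linear combination, so absolute uncertainties add in quadrature:
  (2·δa)² = 0.740;  (δb)² = 2810;  (δq)² = 0.0729
δS = √(2810) = 53.0
S = 786, so δS/S = 53.0/786 = 0.0674.

6.74%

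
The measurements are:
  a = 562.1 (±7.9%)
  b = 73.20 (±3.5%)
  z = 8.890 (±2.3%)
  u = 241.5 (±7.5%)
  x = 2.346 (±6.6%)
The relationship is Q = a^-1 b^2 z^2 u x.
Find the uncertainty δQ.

65100

Products/powers → add relative errors in quadrature, weighted by exponent:
  (-1·δa/a)² = (-1×0.0790)² = 0.00624;  (2·δb/b)² = (2×0.0350)² = 0.00490;  (2·δz/z)² = (2×0.0230)² = 0.00212;  (1·δu/u)² = (1×0.0750)² = 0.00562;  (1·δx/x)² = (1×0.0660)² = 0.00436
δQ/Q = √(0.0232) = 0.152
Q = 426800, so δQ = 0.152 × 426800 = 65100.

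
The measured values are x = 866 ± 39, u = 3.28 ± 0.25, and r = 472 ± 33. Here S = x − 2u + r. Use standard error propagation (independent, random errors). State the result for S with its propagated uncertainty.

1330 ± 51.1

Absolute uncertainties add in quadrature for a linear combination:
  (δx)² = 1520;  (2·δu)² = 0.250;  (δr)² = 1090
δS = √(2610) = 51.1
S = 1330.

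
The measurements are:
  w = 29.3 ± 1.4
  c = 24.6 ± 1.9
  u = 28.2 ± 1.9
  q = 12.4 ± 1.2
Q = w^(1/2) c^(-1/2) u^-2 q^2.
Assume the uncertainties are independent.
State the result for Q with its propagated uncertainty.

Each factor contributes (exponent × relative error)² to (δQ/Q)²:
  (½·δw/w)² = (0.5×0.0478)² = 0.000571;  (−½·δc/c)² = (-0.5×0.0772)² = 0.00149;  (-2·δu/u)² = (-2×0.0674)² = 0.0182;  (2·δq/q)² = (2×0.0968)² = 0.0375
δQ/Q = √(0.0577) = 0.240
Q = 0.211, so δQ = 0.240 × 0.211 = 0.0507.

0.211 ± 0.0507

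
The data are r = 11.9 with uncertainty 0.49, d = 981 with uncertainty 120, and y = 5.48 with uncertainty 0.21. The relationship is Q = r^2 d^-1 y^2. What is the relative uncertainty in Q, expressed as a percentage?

16.6%

Q is a product of powers, so relative uncertainties combine in quadrature:
  (2·δr/r)² = (2×0.0412)² = 0.00678;  (-1·δd/d)² = (-1×0.122)² = 0.0150;  (2·δy/y)² = (2×0.0383)² = 0.00587
δQ/Q = √(0.0276) = 0.166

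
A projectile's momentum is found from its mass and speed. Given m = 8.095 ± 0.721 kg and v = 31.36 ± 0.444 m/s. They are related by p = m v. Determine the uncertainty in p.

Products/powers → add relative errors in quadrature, weighted by exponent:
  (1·δm/m)² = (1×0.0891)² = 0.00793;  (1·δv/v)² = (1×0.0142)² = 0.000200
δp/p = √(0.00813) = 0.0902
p = 253.9 kg·m/s, so δp = 0.0902 × 253.9 = 22.9 kg·m/s.

22.9 kg·m/s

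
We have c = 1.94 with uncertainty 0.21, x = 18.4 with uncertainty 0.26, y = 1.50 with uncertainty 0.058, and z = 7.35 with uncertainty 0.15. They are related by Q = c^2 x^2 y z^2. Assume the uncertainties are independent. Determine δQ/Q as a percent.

22.5%

Q is a product of powers, so relative uncertainties combine in quadrature:
  (2·δc/c)² = (2×0.108)² = 0.0469;  (2·δx/x)² = (2×0.0141)² = 0.000799;  (1·δy/y)² = (1×0.0387)² = 0.00150;  (2·δz/z)² = (2×0.0204)² = 0.00167
δQ/Q = √(0.0508) = 0.225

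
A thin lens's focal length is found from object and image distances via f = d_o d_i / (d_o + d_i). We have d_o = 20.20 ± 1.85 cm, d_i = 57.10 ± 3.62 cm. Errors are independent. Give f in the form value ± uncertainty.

14.92 ± 1.04 cm

∂f/∂d_o = (d_i/(d_o+d_i))² = 0.546;  ∂f/∂d_i = (d_o/(d_o+d_i))² = 0.0683
δf = √((∂f/∂d_o · δd_o)² + (∂f/∂d_i · δd_i)²) = √(1.02 + 0.0611) = 1.04 cm
f = 14.92 cm.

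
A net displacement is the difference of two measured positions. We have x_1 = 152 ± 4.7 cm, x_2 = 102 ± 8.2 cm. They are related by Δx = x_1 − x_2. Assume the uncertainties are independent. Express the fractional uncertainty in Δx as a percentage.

18.9%

Δx is a linear combination, so absolute uncertainties add in quadrature:
  (δx_1)² = 22.1;  (δx_2)² = 67.2
δΔx = √(89.3) = 9.45 cm
Δx = 50.0 cm, so δΔx/Δx = 9.45/50.0 = 0.189.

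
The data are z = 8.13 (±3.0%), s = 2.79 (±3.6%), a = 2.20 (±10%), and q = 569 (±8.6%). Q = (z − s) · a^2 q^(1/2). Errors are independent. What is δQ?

130

Let u = z − s = 5.34. δu = √(δz² + δs²) = √(0.0595 + 0.0101) = 0.264, so δu/u = 0.0494.
Q is then a monomial in u, a, q:
δQ/Q = √((δu/u)² + (2·δa/a)² + (½·δq/q)²) = √(0.00244 + 0.0400 + 0.00185) = 0.210
Q = 617, so δQ = 0.210 × 617 = 130.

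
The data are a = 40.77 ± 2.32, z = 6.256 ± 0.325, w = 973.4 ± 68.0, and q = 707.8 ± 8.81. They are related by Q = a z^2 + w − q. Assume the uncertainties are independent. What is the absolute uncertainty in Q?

Let p = a·z^2 = 1596. δp/p = √((1·δa/a)² + (2·δz/z)²) = √(0.00324 + 0.0108) = 0.118, so δp = 189.
Q = p + w − q: δQ = √(δp² + δw² + δq²) = √(35700 + 4620 + 77.6) = 201

201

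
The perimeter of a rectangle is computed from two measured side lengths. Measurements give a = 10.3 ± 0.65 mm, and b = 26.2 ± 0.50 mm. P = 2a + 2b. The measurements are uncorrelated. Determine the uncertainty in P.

Absolute uncertainties add in quadrature for a linear combination:
  (2·δa)² = 1.69;  (2·δb)² = 1.00
δP = √(2.69) = 1.64 mm

1.64 mm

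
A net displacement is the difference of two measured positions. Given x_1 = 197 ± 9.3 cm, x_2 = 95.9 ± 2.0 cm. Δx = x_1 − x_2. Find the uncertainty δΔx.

9.51 cm

For a sum/difference, combine absolute errors in quadrature:
  (δx_1)² = 86.5;  (δx_2)² = 4.00
δΔx = √(90.5) = 9.51 cm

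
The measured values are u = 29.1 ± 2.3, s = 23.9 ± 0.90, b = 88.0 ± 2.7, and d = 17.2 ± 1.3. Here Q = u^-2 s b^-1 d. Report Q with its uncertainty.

0.00552 ± 0.00100

Q is a product of powers, so relative uncertainties combine in quadrature:
  (-2·δu/u)² = (-2×0.0790)² = 0.0250;  (1·δs/s)² = (1×0.0377)² = 0.00142;  (-1·δb/b)² = (-1×0.0307)² = 0.000941;  (1·δd/d)² = (1×0.0756)² = 0.00571
δQ/Q = √(0.0331) = 0.182
Q = 0.00552, so δQ = 0.182 × 0.00552 = 0.00100.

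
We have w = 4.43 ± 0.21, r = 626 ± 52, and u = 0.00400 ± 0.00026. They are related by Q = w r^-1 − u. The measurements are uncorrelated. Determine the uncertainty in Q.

0.000725

Let p = w·r^-1 = 0.00708. δp/p = √((1·δw/w)² + (-1·δr/r)²) = √(0.00225 + 0.00690) = 0.0956, so δp = 0.000677.
Q = p − u: δQ = √(δp² + δu²) = √(4.58e-07 + 6.76e-08) = 0.000725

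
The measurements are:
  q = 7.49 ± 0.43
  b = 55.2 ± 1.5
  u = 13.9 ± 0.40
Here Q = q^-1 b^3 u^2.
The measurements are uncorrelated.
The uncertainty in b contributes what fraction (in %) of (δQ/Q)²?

50.1%

(δQ/Q)² = (-1·δq/q)² + (3·δb/b)² + (2·δu/u)²
  q term: (-1×0.0574)² = 0.00330
  b term: (3×0.0272)² = 0.00665
  u term: (2×0.0288)² = 0.00331
Total = 0.0133. Share from b = 0.00665/0.0133 = 0.501.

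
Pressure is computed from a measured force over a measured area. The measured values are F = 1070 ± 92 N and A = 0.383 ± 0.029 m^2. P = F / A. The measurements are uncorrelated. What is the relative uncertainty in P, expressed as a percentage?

11.5%

For a monomial P ∝ F, A^-1, fractional errors add in quadrature:
  (1·δF/F)² = (1×0.0860)² = 0.00739;  (-1·δA/A)² = (-1×0.0757)² = 0.00573
δP/P = √(0.0131) = 0.115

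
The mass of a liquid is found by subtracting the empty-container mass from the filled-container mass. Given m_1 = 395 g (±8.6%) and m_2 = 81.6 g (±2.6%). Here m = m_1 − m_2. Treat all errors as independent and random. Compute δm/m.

0.109

Sums and differences: (δm)² = Σ (cᵢ δxᵢ)².
  (δm_1)² = 1150;  (δm_2)² = 4.50
δm = √(1160) = 34.0 g
m = 313 g, so δm/m = 34.0/313 = 0.109.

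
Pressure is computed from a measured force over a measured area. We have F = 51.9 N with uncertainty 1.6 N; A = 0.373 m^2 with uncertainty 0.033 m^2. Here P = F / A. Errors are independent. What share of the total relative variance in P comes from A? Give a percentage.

(δP/P)² = (1·δF/F)² + (-1·δA/A)²
  F term: (1×0.0308)² = 0.000950
  A term: (-1×0.0885)² = 0.00783
Total = 0.00878. Share from A = 0.00783/0.00878 = 0.892.

89.2%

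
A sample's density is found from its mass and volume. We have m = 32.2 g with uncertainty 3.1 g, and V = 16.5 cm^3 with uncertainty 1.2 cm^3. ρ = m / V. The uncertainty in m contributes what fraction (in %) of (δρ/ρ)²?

(δρ/ρ)² = (1·δm/m)² + (-1·δV/V)²
  m term: (1×0.0963)² = 0.00927
  V term: (-1×0.0727)² = 0.00529
Total = 0.0146. Share from m = 0.00927/0.0146 = 0.637.

63.7%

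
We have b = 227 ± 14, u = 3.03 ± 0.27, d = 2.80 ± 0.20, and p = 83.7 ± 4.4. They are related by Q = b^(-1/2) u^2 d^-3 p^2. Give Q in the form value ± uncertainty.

Relative error in a monomial: (δQ/Q)² = Σ (nᵢ · δxᵢ/xᵢ)².
  (−½·δb/b)² = (-0.5×0.0617)² = 0.000951;  (2·δu/u)² = (2×0.0891)² = 0.0318;  (-3·δd/d)² = (-3×0.0714)² = 0.0459;  (2·δp/p)² = (2×0.0526)² = 0.0111
δQ/Q = √(0.0897) = 0.299
Q = 194, so δQ = 0.299 × 194 = 58.2.

194 ± 58.2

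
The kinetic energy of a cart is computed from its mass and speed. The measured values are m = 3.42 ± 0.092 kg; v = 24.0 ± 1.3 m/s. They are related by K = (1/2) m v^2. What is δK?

110 J

Relative error in a monomial: (δK/K)² = Σ (nᵢ · δxᵢ/xᵢ)².
  (1·δm/m)² = (1×0.0269)² = 0.000724;  (2·δv/v)² = (2×0.0542)² = 0.0117
δK/K = √(0.0125) = 0.112
K = 985 J, so δK = 0.112 × 985 = 110 J.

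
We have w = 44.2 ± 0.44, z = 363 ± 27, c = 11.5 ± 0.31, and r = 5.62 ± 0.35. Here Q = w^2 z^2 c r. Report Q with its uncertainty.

Products/powers → add relative errors in quadrature, weighted by exponent:
  (2·δw/w)² = (2×0.00995)² = 0.000396;  (2·δz/z)² = (2×0.0744)² = 0.0221;  (1·δc/c)² = (1×0.0270)² = 0.000727;  (1·δr/r)² = (1×0.0623)² = 0.00388
δQ/Q = √(0.0271) = 0.165
Q = 1.66e+10, so δQ = 0.165 × 1.66e+10 = 2.74e+09.

(1.66 ± 0.274) × 10^10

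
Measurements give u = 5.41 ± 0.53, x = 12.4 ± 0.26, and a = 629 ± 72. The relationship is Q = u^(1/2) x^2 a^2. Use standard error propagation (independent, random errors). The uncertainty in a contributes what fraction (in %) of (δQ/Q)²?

92.6%

(δQ/Q)² = (½·δu/u)² + (2·δx/x)² + (2·δa/a)²
  u term: (0.5×0.0980)² = 0.00240
  x term: (2×0.0210)² = 0.00176
  a term: (2×0.114)² = 0.0524
Total = 0.0566. Share from a = 0.0524/0.0566 = 0.926.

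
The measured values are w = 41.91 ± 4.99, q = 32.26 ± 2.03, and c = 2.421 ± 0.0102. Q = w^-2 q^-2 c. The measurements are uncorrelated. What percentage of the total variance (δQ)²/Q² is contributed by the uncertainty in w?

(δQ/Q)² = (-2·δw/w)² + (-2·δq/q)² + (1·δc/c)²
  w term: (-2×0.119)² = 0.0567
  q term: (-2×0.0629)² = 0.0158
  c term: (1×0.00421)² = 1.78e-05
Total = 0.0726. Share from w = 0.0567/0.0726 = 0.781.

78.1%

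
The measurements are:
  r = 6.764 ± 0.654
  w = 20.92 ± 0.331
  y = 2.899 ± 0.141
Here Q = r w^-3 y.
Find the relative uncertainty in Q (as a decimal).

0.118

Each factor contributes (exponent × relative error)² to (δQ/Q)²:
  (1·δr/r)² = (1×0.0967)² = 0.00935;  (-3·δw/w)² = (-3×0.0158)² = 0.00225;  (1·δy/y)² = (1×0.0486)² = 0.00237
δQ/Q = √(0.0140) = 0.118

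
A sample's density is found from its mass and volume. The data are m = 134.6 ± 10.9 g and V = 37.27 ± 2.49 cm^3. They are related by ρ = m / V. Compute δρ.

ρ is a product of powers, so relative uncertainties combine in quadrature:
  (1·δm/m)² = (1×0.0810)² = 0.00656;  (-1·δV/V)² = (-1×0.0668)² = 0.00446
δρ/ρ = √(0.0110) = 0.105
ρ = 3.611 g/cm^3, so δρ = 0.105 × 3.611 = 0.379 g/cm^3.

0.379 g/cm^3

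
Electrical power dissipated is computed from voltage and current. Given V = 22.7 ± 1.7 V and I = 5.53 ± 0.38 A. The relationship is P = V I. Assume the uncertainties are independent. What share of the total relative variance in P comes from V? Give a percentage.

(δP/P)² = (1·δV/V)² + (1·δI/I)²
  V term: (1×0.0749)² = 0.00561
  I term: (1×0.0687)² = 0.00472
Total = 0.0103. Share from V = 0.00561/0.0103 = 0.543.

54.3%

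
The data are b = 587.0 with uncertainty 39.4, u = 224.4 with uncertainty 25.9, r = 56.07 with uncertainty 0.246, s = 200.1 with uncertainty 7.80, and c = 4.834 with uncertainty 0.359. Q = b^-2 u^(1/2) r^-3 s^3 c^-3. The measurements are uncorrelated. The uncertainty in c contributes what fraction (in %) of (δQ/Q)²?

(δQ/Q)² = (-2·δb/b)² + (½·δu/u)² + (-3·δr/r)² + (3·δs/s)² + (-3·δc/c)²
  b term: (-2×0.0671)² = 0.0180
  u term: (0.5×0.115)² = 0.00333
  r term: (-3×0.00439)² = 0.000173
  s term: (3×0.0390)² = 0.0137
  c term: (-3×0.0743)² = 0.0496
Total = 0.0848. Share from c = 0.0496/0.0848 = 0.585.

58.5%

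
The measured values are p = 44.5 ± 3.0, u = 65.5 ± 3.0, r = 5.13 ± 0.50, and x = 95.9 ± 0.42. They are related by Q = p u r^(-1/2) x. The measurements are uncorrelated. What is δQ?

Products/powers → add relative errors in quadrature, weighted by exponent:
  (1·δp/p)² = (1×0.0674)² = 0.00454;  (1·δu/u)² = (1×0.0458)² = 0.00210;  (−½·δr/r)² = (-0.5×0.0975)² = 0.00237;  (1·δx/x)² = (1×0.00438)² = 1.92e-05
δQ/Q = √(0.00904) = 0.0951
Q = 1.23e+05, so δQ = 0.0951 × 1.23e+05 = 11700.

11700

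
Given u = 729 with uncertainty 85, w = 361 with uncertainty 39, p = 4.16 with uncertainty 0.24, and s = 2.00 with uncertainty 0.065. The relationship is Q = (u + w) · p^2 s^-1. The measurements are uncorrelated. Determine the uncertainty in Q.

1390

Let h = u + w = 1090. δh = √(δu² + δw²) = √(7220 + 1520) = 93.5, so δh/h = 0.0858.
Q is then a monomial in h, p, s:
δQ/Q = √((δh/h)² + (2·δp/p)² + (-1·δs/s)²) = √(0.00736 + 0.0133 + 0.00106) = 0.147
Q = 9430, so δQ = 0.147 × 9430 = 1390.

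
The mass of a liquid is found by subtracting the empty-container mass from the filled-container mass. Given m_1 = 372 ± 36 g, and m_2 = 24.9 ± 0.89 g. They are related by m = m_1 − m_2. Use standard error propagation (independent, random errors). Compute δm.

36.0 g

Each term contributes (cᵢ δxᵢ)² to (δm)²:
  (δm_1)² = 1300;  (δm_2)² = 0.792
δm = √(1300) = 36.0 g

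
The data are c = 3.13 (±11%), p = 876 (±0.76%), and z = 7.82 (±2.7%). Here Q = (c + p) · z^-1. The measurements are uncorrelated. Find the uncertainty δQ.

Let u = c + p = 879. δu = √(δc² + δp²) = √(0.119 + 44.3) = 6.67, so δu/u = 0.00758.
Q is then a monomial in u, z:
δQ/Q = √((δu/u)² + (-1·δz/z)²) = √(5.75e-05 + 0.000729) = 0.0280
Q = 112, so δQ = 0.0280 × 112 = 3.15.

3.15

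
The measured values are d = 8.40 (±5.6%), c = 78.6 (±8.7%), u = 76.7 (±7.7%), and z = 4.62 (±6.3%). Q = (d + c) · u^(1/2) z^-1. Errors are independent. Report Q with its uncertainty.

165 ± 17.8

Let w = d + c = 87.0. δw = √(δd² + δc²) = √(0.221 + 46.8) = 6.85, so δw/w = 0.0788.
Q is then a monomial in w, u, z:
δQ/Q = √((δw/w)² + (½·δu/u)² + (-1·δz/z)²) = √(0.00621 + 0.00148 + 0.00397) = 0.108
Q = 165, so δQ = 0.108 × 165 = 17.8.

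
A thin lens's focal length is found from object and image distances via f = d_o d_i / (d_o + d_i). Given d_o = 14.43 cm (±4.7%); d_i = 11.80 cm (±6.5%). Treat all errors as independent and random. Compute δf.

0.270 cm

∂f/∂d_o = (d_i/(d_o+d_i))² = 0.202;  ∂f/∂d_i = (d_o/(d_o+d_i))² = 0.303
δf = √((∂f/∂d_o · δd_o)² + (∂f/∂d_i · δd_i)²) = √(0.0188 + 0.0539) = 0.270 cm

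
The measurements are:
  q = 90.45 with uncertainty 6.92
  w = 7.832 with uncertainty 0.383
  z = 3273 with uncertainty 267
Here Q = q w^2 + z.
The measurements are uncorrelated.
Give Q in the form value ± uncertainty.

Let p = q·w^2 = 5548. δp/p = √((1·δq/q)² + (2·δw/w)²) = √(0.00585 + 0.00957) = 0.124, so δp = 689.
Q = p + z: δQ = √(δp² + δz²) = √(4.75e+05 + 71300) = 739
Q = 8821.

8821 ± 739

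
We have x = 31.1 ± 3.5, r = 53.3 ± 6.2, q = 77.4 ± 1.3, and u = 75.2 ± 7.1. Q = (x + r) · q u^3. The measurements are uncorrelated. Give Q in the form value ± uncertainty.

Let w = x + r = 84.4. δw = √(δx² + δr²) = √(12.2 + 38.4) = 7.12, so δw/w = 0.0844.
Q is then a monomial in w, q, u:
δQ/Q = √((δw/w)² + (1·δq/q)² + (3·δu/u)²) = √(0.00712 + 0.000282 + 0.0802) = 0.296
Q = 2.78e+09, so δQ = 0.296 × 2.78e+09 = 8.22e+08.

(2.78 ± 0.822) × 10^9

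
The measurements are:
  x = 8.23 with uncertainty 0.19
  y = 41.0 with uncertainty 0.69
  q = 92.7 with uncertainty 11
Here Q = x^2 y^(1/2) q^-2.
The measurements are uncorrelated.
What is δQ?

Since Q is a product/quotient, work with relative uncertainties:
  (2·δx/x)² = (2×0.0231)² = 0.00213;  (½·δy/y)² = (0.5×0.0168)² = 7.08e-05;  (-2·δq/q)² = (-2×0.119)² = 0.0563
δQ/Q = √(0.0585) = 0.242
Q = 0.0505, so δQ = 0.242 × 0.0505 = 0.0122.

0.0122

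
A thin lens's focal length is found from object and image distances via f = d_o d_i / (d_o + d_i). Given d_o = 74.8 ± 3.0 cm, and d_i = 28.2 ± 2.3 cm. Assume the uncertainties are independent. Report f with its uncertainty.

∂f/∂d_o = (d_i/(d_o+d_i))² = 0.0750;  ∂f/∂d_i = (d_o/(d_o+d_i))² = 0.527
δf = √((∂f/∂d_o · δd_o)² + (∂f/∂d_i · δd_i)²) = √(0.0506 + 1.47) = 1.23 cm
f = 20.5 cm.

20.5 ± 1.23 cm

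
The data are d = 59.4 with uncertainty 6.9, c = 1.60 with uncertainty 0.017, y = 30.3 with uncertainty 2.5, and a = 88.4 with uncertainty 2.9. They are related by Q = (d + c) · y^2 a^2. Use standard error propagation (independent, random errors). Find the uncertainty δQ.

9.21e+07

Let u = d + c = 61.0. δu = √(δd² + δc²) = √(47.6 + 0.000289) = 6.90, so δu/u = 0.113.
Q is then a monomial in u, y, a:
δQ/Q = √((δu/u)² + (2·δy/y)² + (2·δa/a)²) = √(0.0128 + 0.0272 + 0.00430) = 0.211
Q = 4.38e+08, so δQ = 0.211 × 4.38e+08 = 9.21e+07.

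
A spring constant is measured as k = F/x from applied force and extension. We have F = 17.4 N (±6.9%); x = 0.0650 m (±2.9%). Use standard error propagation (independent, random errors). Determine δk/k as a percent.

7.48%

Each factor contributes (exponent × relative error)² to (δk/k)²:
  (1·δF/F)² = (1×0.0690)² = 0.00476;  (-1·δx/x)² = (-1×0.0290)² = 0.000841
δk/k = √(0.00560) = 0.0748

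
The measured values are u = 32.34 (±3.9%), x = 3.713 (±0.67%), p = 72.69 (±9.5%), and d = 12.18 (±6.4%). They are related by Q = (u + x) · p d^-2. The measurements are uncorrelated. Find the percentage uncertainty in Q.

Let w = u + x = 36.05. δw = √(δu² + δx²) = √(1.59 + 0.000619) = 1.26, so δw/w = 0.0350.
Q is then a monomial in w, p, d:
δQ/Q = √((δw/w)² + (1·δp/p)² + (-2·δd/d)²) = √(0.00122 + 0.00903 + 0.0164) = 0.163

16.3%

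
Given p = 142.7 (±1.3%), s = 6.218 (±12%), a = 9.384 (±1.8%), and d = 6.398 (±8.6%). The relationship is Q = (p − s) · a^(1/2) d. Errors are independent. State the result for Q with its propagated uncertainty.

2675 ± 235

Let u = p − s = 136.5. δu = √(δp² + δs²) = √(3.44 + 0.557) = 2.00, so δu/u = 0.0147.
Q is then a monomial in u, a, d:
δQ/Q = √((δu/u)² + (½·δa/a)² + (1·δd/d)²) = √(0.000215 + 8.1e-05 + 0.00740) = 0.0877
Q = 2675, so δQ = 0.0877 × 2675 = 235.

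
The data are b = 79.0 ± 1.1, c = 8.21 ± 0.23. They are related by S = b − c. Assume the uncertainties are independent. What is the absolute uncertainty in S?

1.12

Absolute uncertainties add in quadrature for a linear combination:
  (δb)² = 1.21;  (δc)² = 0.0529
δS = √(1.26) = 1.12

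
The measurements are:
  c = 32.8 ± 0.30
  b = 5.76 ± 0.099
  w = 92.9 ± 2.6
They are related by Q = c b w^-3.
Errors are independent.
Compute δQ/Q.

0.0862

For a monomial Q ∝ c, b, w^-3, fractional errors add in quadrature:
  (1·δc/c)² = (1×0.00915)² = 8.37e-05;  (1·δb/b)² = (1×0.0172)² = 0.000295;  (-3·δw/w)² = (-3×0.0280)² = 0.00705
δQ/Q = √(0.00743) = 0.0862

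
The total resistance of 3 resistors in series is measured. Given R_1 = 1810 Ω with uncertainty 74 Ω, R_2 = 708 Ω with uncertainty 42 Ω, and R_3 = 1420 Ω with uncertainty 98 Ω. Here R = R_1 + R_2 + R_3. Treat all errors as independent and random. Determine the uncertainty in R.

For a sum/difference, combine absolute errors in quadrature:
  (δR_1)² = 5480;  (δR_2)² = 1760;  (δR_3)² = 9600
δR = √(16800) = 130 Ω

130 Ω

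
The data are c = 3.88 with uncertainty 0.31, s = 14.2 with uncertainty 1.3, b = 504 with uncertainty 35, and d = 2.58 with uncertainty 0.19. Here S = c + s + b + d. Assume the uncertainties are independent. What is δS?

S is a linear combination, so absolute uncertainties add in quadrature:
  (δc)² = 0.0961;  (δs)² = 1.69;  (δb)² = 1220;  (δd)² = 0.0361
δS = √(1230) = 35.0

35.0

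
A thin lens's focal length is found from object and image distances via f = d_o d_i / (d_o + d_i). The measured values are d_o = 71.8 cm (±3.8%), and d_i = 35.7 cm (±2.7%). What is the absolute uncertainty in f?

∂f/∂d_o = (d_i/(d_o+d_i))² = 0.110;  ∂f/∂d_i = (d_o/(d_o+d_i))² = 0.446
δf = √((∂f/∂d_o · δd_o)² + (∂f/∂d_i · δd_i)²) = √(0.0905 + 0.185) = 0.525 cm

0.525 cm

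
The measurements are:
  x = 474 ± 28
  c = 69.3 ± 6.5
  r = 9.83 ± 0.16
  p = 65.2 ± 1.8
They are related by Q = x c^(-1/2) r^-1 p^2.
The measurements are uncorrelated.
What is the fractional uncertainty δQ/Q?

0.0949

Each factor contributes (exponent × relative error)² to (δQ/Q)²:
  (1·δx/x)² = (1×0.0591)² = 0.00349;  (−½·δc/c)² = (-0.5×0.0938)² = 0.00220;  (-1·δr/r)² = (-1×0.0163)² = 0.000265;  (2·δp/p)² = (2×0.0276)² = 0.00305
δQ/Q = √(0.00900) = 0.0949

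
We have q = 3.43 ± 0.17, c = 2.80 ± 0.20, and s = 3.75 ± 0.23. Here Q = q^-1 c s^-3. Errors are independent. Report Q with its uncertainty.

Since Q is a product/quotient, work with relative uncertainties:
  (-1·δq/q)² = (-1×0.0496)² = 0.00246;  (1·δc/c)² = (1×0.0714)² = 0.00510;  (-3·δs/s)² = (-3×0.0613)² = 0.0339
δQ/Q = √(0.0414) = 0.204
Q = 0.0155, so δQ = 0.204 × 0.0155 = 0.00315.

0.0155 ± 0.00315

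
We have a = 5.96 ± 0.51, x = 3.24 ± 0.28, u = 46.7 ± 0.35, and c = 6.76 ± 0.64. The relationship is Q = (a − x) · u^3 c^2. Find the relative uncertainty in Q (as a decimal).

Let w = a − x = 2.72. δw = √(δa² + δx²) = √(0.260 + 0.0784) = 0.582, so δw/w = 0.214.
Q is then a monomial in w, u, c:
δQ/Q = √((δw/w)² + (3·δu/u)² + (2·δc/c)²) = √(0.0458 + 0.000506 + 0.0359) = 0.287

0.287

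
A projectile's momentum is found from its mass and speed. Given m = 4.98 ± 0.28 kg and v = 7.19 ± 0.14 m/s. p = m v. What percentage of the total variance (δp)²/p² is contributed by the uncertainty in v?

(δp/p)² = (1·δm/m)² + (1·δv/v)²
  m term: (1×0.0562)² = 0.00316
  v term: (1×0.0195)² = 0.000379
Total = 0.00354. Share from v = 0.000379/0.00354 = 0.107.

10.7%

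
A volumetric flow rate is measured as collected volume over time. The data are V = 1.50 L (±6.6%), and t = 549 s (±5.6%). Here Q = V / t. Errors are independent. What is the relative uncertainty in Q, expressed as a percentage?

8.66%

Since Q is a product/quotient, work with relative uncertainties:
  (1·δV/V)² = (1×0.0660)² = 0.00436;  (-1·δt/t)² = (-1×0.0560)² = 0.00314
δQ/Q = √(0.00749) = 0.0866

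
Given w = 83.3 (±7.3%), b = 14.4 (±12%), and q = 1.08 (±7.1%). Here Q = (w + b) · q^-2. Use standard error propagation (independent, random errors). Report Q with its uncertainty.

Let u = w + b = 97.7. δu = √(δw² + δb²) = √(37.0 + 2.99) = 6.32, so δu/u = 0.0647.
Q is then a monomial in u, q:
δQ/Q = √((δu/u)² + (-2·δq/q)²) = √(0.00419 + 0.0202) = 0.156
Q = 83.8, so δQ = 0.156 × 83.8 = 13.1.

83.8 ± 13.1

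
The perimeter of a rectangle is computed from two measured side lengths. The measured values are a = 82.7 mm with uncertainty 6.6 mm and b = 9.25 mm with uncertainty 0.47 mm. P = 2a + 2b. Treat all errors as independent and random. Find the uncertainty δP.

13.2 mm

Absolute uncertainties add in quadrature for a linear combination:
  (2·δa)² = 174;  (2·δb)² = 0.884
δP = √(175) = 13.2 mm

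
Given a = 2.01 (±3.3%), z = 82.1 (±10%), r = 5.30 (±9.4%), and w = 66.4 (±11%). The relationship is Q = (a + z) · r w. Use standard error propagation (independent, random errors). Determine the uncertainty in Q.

5170

Let u = a + z = 84.1. δu = √(δa² + δz²) = √(0.00440 + 67.4) = 8.21, so δu/u = 0.0976.
Q is then a monomial in u, r, w:
δQ/Q = √((δu/u)² + (1·δr/r)² + (1·δw/w)²) = √(0.00953 + 0.00884 + 0.0121) = 0.175
Q = 29600, so δQ = 0.175 × 29600 = 5170.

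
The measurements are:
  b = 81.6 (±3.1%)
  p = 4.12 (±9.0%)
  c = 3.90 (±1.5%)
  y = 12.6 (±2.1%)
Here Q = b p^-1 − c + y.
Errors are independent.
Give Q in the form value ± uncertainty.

28.5 ± 1.90

Let w = b·p^-1 = 19.8. δw/w = √((1·δb/b)² + (-1·δp/p)²) = √(0.000961 + 0.00810) = 0.0952, so δw = 1.89.
Q = w − c + y: δQ = √(δw² + δc² + δy²) = √(3.55 + 0.00342 + 0.0700) = 1.90
Q = 28.5.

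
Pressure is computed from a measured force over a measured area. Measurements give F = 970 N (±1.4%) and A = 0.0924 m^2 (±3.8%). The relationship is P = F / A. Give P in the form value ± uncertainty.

10500 ± 425 Pa

Since P is a product/quotient, work with relative uncertainties:
  (1·δF/F)² = (1×0.0140)² = 0.000196;  (-1·δA/A)² = (-1×0.0380)² = 0.00144
δP/P = √(0.00164) = 0.0405
P = 10500 Pa, so δP = 0.0405 × 10500 = 425 Pa.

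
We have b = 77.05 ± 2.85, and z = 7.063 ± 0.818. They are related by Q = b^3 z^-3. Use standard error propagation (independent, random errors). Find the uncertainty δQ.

Q is a product of powers, so relative uncertainties combine in quadrature:
  (3·δb/b)² = (3×0.0370)² = 0.0123;  (-3·δz/z)² = (-3×0.116)² = 0.121
δQ/Q = √(0.133) = 0.365
Q = 1298, so δQ = 0.365 × 1298 = 474.

474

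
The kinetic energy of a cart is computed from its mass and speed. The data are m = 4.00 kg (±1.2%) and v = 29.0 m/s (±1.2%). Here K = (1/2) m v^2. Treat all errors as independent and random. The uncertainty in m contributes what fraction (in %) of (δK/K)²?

(δK/K)² = (1·δm/m)² + (2·δv/v)²
  m term: (1×0.0120)² = 0.000144
  v term: (2×0.0120)² = 0.000576
Total = 0.000720. Share from m = 0.000144/0.000720 = 0.200.

20.0%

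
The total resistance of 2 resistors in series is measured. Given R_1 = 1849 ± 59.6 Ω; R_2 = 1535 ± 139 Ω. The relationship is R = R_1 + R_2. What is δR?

For a sum/difference, combine absolute errors in quadrature:
  (δR_1)² = 3550;  (δR_2)² = 19300
δR = √(22900) = 151 Ω

151 Ω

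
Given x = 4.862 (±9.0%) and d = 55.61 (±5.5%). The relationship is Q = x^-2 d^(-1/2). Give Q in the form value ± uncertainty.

Q is a product of powers, so relative uncertainties combine in quadrature:
  (-2·δx/x)² = (-2×0.0900)² = 0.0324;  (−½·δd/d)² = (-0.5×0.0550)² = 0.000756
δQ/Q = √(0.0332) = 0.182
Q = 0.005673, so δQ = 0.182 × 0.005673 = 0.00103.

0.005673 ± 0.00103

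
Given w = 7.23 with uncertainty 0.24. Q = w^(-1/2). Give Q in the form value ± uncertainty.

0.372 ± 0.00617

Each factor contributes (exponent × relative error)² to (δQ/Q)²:
  (−½·δw/w)² = (-0.5×0.0332)² = 0.000275
δQ/Q = √(0.000275) = 0.0166
Q = 0.372, so δQ = 0.0166 × 0.372 = 0.00617.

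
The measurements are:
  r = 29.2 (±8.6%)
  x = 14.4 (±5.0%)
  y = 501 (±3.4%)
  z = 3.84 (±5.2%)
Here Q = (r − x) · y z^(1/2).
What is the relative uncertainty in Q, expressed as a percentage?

Let u = r − x = 14.8. δu = √(δr² + δx²) = √(6.31 + 0.518) = 2.61, so δu/u = 0.177.
Q is then a monomial in u, y, z:
δQ/Q = √((δu/u)² + (1·δy/y)² + (½·δz/z)²) = √(0.0312 + 0.00116 + 0.000676) = 0.182

18.2%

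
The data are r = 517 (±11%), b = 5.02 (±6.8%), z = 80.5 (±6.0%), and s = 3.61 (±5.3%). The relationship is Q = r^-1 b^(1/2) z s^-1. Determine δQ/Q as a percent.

14.0%

For a monomial Q ∝ r^-1, b^(1/2), z, s^-1, fractional errors add in quadrature:
  (-1·δr/r)² = (-1×0.110)² = 0.0121;  (½·δb/b)² = (0.5×0.0680)² = 0.00116;  (1·δz/z)² = (1×0.0600)² = 0.00360;  (-1·δs/s)² = (-1×0.0530)² = 0.00281
δQ/Q = √(0.0197) = 0.140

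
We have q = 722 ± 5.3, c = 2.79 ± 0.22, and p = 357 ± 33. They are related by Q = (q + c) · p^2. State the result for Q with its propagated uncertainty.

(9.24 ± 1.71) × 10^7

Let u = q + c = 725. δu = √(δq² + δc²) = √(28.1 + 0.0484) = 5.30, so δu/u = 0.00732.
Q is then a monomial in u, p:
δQ/Q = √((δu/u)² + (2·δp/p)²) = √(5.36e-05 + 0.0342) = 0.185
Q = 9.24e+07, so δQ = 0.185 × 9.24e+07 = 1.71e+07.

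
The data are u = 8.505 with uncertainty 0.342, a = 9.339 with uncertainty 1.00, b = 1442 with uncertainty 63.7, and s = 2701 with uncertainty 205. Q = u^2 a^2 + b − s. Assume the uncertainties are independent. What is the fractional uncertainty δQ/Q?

0.289

Let p = u^2·a^2 = 6309. δp/p = √((2·δu/u)² + (2·δa/a)²) = √(0.00647 + 0.0459) = 0.229, so δp = 1440.
Q = p + b − s: δQ = √(δp² + δb² + δs²) = √(2.08e+06 + 4060 + 42000) = 1460
Q = 5050, so δQ/Q = 1460/5050 = 0.289.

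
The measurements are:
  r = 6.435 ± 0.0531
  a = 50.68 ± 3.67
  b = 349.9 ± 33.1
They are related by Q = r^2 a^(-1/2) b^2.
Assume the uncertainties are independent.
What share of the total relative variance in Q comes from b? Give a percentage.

95.8%

(δQ/Q)² = (2·δr/r)² + (−½·δa/a)² + (2·δb/b)²
  r term: (2×0.00825)² = 0.000272
  a term: (-0.5×0.0724)² = 0.00131
  b term: (2×0.0946)² = 0.0358
Total = 0.0374. Share from b = 0.0358/0.0374 = 0.958.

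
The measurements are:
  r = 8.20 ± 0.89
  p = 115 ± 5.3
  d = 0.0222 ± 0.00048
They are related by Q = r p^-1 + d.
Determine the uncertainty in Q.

Let w = r·p^-1 = 0.0713. δw/w = √((1·δr/r)² + (-1·δp/p)²) = √(0.0118 + 0.00212) = 0.118, so δw = 0.00841.
Q = w + d: δQ = √(δw² + δd²) = √(7.07e-05 + 2.3e-07) = 0.00842

0.00842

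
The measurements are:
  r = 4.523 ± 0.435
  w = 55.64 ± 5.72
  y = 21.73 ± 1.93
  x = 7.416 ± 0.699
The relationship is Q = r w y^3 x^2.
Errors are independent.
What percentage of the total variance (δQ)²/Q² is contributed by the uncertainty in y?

56.2%

(δQ/Q)² = (1·δr/r)² + (1·δw/w)² + (3·δy/y)² + (2·δx/x)²
  r term: (1×0.0962)² = 0.00925
  w term: (1×0.103)² = 0.0106
  y term: (3×0.0888)² = 0.0710
  x term: (2×0.0943)² = 0.0355
Total = 0.126. Share from y = 0.0710/0.126 = 0.562.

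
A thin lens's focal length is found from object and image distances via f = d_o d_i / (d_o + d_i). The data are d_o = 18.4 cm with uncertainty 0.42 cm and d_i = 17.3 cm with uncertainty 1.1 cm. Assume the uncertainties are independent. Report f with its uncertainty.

8.92 ± 0.308 cm

∂f/∂d_o = (d_i/(d_o+d_i))² = 0.235;  ∂f/∂d_i = (d_o/(d_o+d_i))² = 0.266
δf = √((∂f/∂d_o · δd_o)² + (∂f/∂d_i · δd_i)²) = √(0.00973 + 0.0854) = 0.308 cm
f = 8.92 cm.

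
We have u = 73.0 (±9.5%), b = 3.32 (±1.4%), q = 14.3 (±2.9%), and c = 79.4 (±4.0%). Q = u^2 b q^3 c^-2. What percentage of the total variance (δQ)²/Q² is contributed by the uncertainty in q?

15.1%

(δQ/Q)² = (2·δu/u)² + (1·δb/b)² + (3·δq/q)² + (-2·δc/c)²
  u term: (2×0.0950)² = 0.0361
  b term: (1×0.0140)² = 0.000196
  q term: (3×0.0290)² = 0.00757
  c term: (-2×0.0400)² = 0.00640
Total = 0.0503. Share from q = 0.00757/0.0503 = 0.151.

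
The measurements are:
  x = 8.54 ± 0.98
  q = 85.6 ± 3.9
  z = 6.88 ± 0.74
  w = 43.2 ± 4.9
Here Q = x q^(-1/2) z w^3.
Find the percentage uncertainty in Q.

Relative error in a monomial: (δQ/Q)² = Σ (nᵢ · δxᵢ/xᵢ)².
  (1·δx/x)² = (1×0.115)² = 0.0132;  (−½·δq/q)² = (-0.5×0.0456)² = 0.000519;  (1·δz/z)² = (1×0.108)² = 0.0116;  (3·δw/w)² = (3×0.113)² = 0.116
δQ/Q = √(0.141) = 0.376

37.6%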